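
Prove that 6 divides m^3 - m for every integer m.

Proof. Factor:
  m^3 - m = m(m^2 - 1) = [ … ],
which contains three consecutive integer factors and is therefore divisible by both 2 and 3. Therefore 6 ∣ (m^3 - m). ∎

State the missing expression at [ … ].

(m - 1)m(m + 1)

m(m^2 - 1) = m(m - 1)(m + 1) = (m - 1)m(m + 1).
These three factors are consecutive integers, so their product is divisible by 6.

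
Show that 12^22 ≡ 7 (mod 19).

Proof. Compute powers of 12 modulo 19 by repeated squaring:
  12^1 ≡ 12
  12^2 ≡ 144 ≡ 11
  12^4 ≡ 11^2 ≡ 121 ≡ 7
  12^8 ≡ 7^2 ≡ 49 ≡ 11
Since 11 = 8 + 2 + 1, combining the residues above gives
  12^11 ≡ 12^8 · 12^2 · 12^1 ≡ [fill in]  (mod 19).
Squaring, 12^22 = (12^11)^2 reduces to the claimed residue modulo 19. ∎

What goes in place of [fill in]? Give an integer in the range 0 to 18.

12^8 · 12^2 · 12^1 ≡ 11 · 11 · 12 = 1452.
1452 mod 19 = 8, so 12^11 ≡ 8 (mod 19).

8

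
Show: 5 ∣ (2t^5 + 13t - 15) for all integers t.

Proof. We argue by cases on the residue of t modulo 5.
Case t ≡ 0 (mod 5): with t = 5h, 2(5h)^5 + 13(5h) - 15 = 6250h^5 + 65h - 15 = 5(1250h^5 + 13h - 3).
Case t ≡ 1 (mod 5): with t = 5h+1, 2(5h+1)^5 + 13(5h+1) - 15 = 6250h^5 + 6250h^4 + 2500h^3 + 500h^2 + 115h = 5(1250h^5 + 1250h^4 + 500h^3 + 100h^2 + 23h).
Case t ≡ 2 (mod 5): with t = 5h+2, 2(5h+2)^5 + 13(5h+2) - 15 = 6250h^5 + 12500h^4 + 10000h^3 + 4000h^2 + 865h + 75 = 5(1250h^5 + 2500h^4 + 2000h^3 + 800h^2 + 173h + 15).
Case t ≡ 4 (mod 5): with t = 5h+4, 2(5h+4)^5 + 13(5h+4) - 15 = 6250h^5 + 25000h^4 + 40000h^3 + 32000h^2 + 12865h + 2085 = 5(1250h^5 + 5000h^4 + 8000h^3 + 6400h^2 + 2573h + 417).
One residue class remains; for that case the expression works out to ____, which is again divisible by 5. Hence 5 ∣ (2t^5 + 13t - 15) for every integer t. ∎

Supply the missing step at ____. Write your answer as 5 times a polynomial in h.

5(1250h^5 + 3750h^4 + 4500h^3 + 2700h^2 + 823h + 102)

Only t ≡ 3 (mod 5) is unaccounted for. Put t = 5h+3:
2(5h+3)^5 + 13(5h+3) - 15 expands to 6250h^5 + 18750h^4 + 22500h^3 + 13500h^2 + 4115h + 510,
and factoring out 5 leaves 5(1250h^5 + 3750h^4 + 4500h^3 + 2700h^2 + 823h + 102).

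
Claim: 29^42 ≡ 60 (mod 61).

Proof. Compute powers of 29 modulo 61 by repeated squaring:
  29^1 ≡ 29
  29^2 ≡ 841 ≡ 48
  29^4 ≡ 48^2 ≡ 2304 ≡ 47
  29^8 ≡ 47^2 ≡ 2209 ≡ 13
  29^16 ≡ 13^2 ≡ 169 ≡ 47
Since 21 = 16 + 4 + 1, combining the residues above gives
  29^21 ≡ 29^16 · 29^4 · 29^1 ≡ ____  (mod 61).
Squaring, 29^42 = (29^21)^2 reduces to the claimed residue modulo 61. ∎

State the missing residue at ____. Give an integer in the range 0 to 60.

11

29^16 · 29^4 · 29^1 ≡ 47 · 47 · 29 = 64061.
64061 mod 61 = 11, so 29^21 ≡ 11 (mod 61).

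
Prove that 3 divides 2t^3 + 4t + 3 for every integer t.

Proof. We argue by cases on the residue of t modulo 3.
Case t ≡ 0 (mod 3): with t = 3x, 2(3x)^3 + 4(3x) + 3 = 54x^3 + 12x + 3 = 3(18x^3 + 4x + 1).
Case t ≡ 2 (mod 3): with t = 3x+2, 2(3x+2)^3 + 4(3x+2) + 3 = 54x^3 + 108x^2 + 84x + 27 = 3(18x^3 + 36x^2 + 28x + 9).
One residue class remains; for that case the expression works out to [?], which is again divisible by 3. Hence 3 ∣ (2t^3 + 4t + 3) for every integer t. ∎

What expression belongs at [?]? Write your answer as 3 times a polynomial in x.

Only t ≡ 1 (mod 3) is unaccounted for. Put t = 3x+1:
2(3x+1)^3 + 4(3x+1) + 3 expands to 54x^3 + 54x^2 + 30x + 9,
and factoring out 3 leaves 3(18x^3 + 18x^2 + 10x + 3).

3(18x^3 + 18x^2 + 10x + 3)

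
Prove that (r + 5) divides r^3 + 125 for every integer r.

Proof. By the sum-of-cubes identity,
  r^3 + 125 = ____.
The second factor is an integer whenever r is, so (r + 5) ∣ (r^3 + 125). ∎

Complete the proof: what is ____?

Polynomial division of r^3 + 125 by r + 5 leaves remainder 0 and quotient r^2 - 5r + 25.
Hence r^3 + 125 = (r + 5)(r^2 - 5r + 25).

(r + 5)(r^2 - 5r + 25)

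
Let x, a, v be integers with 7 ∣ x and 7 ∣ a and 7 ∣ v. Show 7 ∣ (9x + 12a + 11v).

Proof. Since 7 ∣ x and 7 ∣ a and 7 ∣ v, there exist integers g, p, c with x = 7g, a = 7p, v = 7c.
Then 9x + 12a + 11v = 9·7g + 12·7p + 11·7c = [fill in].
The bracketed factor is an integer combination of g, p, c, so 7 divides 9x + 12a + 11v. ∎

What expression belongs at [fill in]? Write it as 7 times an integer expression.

7(11c + 9g + 12p)

Pull the common 7 out of every term: 9·7g + 12·7p + 11·7c = 7(11c + 9g + 12p).
11c + 9g + 12p is an integer, which exhibits the divisibility.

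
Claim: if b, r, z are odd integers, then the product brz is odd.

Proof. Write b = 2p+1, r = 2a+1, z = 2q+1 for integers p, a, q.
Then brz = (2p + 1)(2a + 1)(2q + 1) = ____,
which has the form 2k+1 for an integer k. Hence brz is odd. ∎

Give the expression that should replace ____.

Expanding: (2p + 1)(2a + 1)(2q + 1) = 8apq + 4ap + 4aq + 2a + 4pq + 2p + 2q + 1.
Every term except the constant is even, so this is 2(4apq + 2ap + 2aq + a + 2pq + p + q) + 1,
and 4apq + 2ap + 2aq + a + 2pq + p + q ∈ ℤ gives the required form.

2(4apq + 2ap + 2aq + a + 2pq + p + q) + 1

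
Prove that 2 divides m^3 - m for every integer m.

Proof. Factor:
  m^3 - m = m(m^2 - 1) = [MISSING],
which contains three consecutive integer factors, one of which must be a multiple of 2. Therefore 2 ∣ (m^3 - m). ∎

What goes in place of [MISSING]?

m(m^2 - 1) = m(m - 1)(m + 1) = (m - 1)m(m + 1).
These three factors are consecutive integers, so their product is divisible by 2.

(m - 1)m(m + 1)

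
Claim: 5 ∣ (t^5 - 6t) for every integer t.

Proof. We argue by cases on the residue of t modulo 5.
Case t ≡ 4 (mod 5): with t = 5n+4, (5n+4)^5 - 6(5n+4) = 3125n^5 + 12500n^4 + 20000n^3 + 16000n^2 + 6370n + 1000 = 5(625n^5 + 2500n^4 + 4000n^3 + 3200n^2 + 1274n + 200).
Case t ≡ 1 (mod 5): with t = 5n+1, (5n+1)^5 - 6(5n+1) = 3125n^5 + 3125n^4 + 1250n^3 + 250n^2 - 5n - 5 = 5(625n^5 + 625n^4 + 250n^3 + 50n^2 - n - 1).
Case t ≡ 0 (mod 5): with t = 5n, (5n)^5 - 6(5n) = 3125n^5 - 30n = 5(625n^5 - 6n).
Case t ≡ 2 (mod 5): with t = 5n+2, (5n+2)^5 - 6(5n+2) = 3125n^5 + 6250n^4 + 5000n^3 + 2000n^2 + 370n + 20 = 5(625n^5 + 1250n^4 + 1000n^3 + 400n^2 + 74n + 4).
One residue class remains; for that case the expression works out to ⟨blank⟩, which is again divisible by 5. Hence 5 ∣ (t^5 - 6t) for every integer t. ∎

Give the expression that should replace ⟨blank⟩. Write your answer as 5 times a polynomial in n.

The residues treated are {4, 1, 0, 2}, so the missing case is t ≡ 3 (mod 5); write t = 5n+3.
Then (5n+3)^5 - 6(5n+3) = 3125n^5 + 9375n^4 + 11250n^3 + 6750n^2 + 1995n + 225 = 5(625n^5 + 1875n^4 + 2250n^3 + 1350n^2 + 399n + 45).

5(625n^5 + 1875n^4 + 2250n^3 + 1350n^2 + 399n + 45)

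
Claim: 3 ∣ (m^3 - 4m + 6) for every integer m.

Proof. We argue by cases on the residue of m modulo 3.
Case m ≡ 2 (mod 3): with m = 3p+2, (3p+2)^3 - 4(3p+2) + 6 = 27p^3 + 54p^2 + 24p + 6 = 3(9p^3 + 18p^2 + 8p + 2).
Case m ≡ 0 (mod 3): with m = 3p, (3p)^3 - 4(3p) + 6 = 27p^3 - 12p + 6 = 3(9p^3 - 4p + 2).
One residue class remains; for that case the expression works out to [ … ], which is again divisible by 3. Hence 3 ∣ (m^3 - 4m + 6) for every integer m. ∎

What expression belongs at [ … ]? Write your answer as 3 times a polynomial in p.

3(9p^3 + 9p^2 - p + 1)

The residues treated are {2, 0}, so the missing case is m ≡ 1 (mod 3); write m = 3p+1.
Then (3p+1)^3 - 4(3p+1) + 6 = 27p^3 + 27p^2 - 3p + 3 = 3(9p^3 + 9p^2 - p + 1).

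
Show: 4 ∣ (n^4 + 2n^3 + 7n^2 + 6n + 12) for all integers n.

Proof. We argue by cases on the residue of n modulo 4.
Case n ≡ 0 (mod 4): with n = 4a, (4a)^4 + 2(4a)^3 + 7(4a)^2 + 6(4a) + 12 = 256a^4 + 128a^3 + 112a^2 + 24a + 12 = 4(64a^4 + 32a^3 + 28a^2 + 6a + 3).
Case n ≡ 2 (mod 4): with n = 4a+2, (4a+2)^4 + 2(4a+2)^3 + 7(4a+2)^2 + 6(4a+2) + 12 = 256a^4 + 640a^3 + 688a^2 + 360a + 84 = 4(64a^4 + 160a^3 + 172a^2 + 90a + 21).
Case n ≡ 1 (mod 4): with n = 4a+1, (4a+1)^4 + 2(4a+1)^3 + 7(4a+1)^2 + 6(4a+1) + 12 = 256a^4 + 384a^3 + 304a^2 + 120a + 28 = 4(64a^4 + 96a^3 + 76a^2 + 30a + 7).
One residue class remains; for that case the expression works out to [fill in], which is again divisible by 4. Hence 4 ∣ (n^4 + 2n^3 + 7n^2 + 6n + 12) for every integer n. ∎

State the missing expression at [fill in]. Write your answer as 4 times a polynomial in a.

The residues treated are {0, 2, 1}, so the missing case is n ≡ 3 (mod 4); write n = 4a+3.
Then (4a+3)^4 + 2(4a+3)^3 + 7(4a+3)^2 + 6(4a+3) + 12 = 256a^4 + 896a^3 + 1264a^2 + 840a + 228 = 4(64a^4 + 224a^3 + 316a^2 + 210a + 57).

4(64a^4 + 224a^3 + 316a^2 + 210a + 57)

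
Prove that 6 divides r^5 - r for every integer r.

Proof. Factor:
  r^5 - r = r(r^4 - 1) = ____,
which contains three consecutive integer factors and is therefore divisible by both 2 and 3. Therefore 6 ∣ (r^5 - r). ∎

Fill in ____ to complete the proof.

r^4 - 1 = (r^2 - 1)(r^2 + 1), and r^2 - 1 = (r-1)(r+1).
So r(r^4 - 1) = (r - 1)r(r + 1)(r^2 + 1).

(r - 1)r(r + 1)(r^2 + 1)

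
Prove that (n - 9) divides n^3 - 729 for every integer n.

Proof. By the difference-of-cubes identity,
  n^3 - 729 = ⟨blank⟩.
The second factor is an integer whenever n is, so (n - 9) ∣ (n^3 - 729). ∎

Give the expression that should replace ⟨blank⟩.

Polynomial division of n^3 - 729 by n - 9 leaves remainder 0 and quotient n^2 + 9n + 81.
Hence n^3 - 729 = (n - 9)(n^2 + 9n + 81).

(n - 9)(n^2 + 9n + 81)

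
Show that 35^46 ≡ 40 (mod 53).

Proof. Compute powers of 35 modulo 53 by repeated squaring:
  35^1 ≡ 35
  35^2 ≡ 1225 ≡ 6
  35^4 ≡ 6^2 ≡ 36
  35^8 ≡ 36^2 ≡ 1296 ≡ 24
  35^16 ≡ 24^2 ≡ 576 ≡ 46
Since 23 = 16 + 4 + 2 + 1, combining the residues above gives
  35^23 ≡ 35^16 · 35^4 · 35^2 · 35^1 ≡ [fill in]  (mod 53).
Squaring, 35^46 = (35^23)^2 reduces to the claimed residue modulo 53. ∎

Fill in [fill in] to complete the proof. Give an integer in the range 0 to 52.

Multiply the listed residues: 46 · 36 · 6 · 35 = 1656 → 9936 → 347760.
Reducing modulo 53: 347760 = 6561·53 + 27, so 35^23 ≡ 27.

27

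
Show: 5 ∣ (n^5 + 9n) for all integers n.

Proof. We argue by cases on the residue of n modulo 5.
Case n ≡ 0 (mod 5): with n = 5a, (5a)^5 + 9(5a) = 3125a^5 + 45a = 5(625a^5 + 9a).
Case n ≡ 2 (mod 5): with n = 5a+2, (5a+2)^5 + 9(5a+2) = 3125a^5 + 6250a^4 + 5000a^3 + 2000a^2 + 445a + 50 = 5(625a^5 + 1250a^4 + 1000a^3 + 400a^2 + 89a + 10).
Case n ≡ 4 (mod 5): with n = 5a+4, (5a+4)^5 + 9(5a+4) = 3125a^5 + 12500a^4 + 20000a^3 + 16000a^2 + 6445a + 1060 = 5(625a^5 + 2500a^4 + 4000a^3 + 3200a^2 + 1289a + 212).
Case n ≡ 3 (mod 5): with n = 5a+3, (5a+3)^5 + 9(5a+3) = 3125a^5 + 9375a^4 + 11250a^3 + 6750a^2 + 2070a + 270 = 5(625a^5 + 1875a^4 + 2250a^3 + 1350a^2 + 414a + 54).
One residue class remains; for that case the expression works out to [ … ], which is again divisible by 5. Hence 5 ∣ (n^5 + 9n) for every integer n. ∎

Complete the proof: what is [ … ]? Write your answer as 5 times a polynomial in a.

5(625a^5 + 625a^4 + 250a^3 + 50a^2 + 14a + 2)

Only n ≡ 1 (mod 5) is unaccounted for. Put n = 5a+1:
(5a+1)^5 + 9(5a+1) expands to 3125a^5 + 3125a^4 + 1250a^3 + 250a^2 + 70a + 10,
and factoring out 5 leaves 5(625a^5 + 625a^4 + 250a^3 + 50a^2 + 14a + 2).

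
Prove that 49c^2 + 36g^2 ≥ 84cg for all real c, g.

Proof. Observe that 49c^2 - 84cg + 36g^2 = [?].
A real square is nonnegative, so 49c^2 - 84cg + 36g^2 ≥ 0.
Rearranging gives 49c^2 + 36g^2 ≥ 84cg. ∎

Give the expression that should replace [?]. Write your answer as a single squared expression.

(7c - 6g)^2

The leading and trailing coefficients are 7^2 and 6^2, and 84 = 2·7·6, so the trinomial is (7c - 6g)^2.
Hence 49c^2 - 84cg + 36g^2 ≥ 0.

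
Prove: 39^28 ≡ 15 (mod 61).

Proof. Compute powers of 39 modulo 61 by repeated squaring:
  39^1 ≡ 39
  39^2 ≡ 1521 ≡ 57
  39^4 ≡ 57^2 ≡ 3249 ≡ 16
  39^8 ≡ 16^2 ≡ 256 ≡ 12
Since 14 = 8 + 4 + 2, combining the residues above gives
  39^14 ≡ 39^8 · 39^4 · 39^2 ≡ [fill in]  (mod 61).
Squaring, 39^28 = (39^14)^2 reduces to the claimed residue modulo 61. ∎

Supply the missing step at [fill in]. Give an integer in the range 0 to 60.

25

39^8 · 39^4 · 39^2 ≡ 12 · 16 · 57 = 10944.
10944 mod 61 = 25, so 39^14 ≡ 25 (mod 61).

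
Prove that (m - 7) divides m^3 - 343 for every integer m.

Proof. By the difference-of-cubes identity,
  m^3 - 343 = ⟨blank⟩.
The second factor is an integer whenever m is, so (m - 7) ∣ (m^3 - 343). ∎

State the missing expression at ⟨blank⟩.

a^3 - b^3 = (a - b)(a^2 + ab + b^2). With a = m, b = 7:
m^3 - 343 = (m - 7)(m^2 + 7m + 49).

(m - 7)(m^2 + 7m + 49)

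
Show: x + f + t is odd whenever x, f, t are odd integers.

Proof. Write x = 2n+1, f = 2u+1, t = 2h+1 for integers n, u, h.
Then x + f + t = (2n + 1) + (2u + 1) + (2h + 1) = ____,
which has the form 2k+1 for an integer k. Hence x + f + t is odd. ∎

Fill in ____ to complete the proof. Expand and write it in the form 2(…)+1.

2(h + n + u + 1) + 1

Expanding: (2n + 1) + (2u + 1) + (2h + 1) = 2h + 2n + 2u + 3.
Every term except the constant is even, so this is 2(h + n + u + 1) + 1,
and h + n + u + 1 ∈ ℤ gives the required form.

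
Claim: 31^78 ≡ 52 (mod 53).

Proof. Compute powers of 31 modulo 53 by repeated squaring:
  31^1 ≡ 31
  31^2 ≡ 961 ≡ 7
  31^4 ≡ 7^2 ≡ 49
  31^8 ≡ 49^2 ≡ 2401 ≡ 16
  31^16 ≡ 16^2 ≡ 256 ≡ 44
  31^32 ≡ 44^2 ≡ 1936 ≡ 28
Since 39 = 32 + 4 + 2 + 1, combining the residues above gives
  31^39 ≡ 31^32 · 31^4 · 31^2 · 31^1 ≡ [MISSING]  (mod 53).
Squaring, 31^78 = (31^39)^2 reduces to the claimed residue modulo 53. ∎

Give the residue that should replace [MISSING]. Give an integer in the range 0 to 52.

23

Multiply the listed residues: 28 · 49 · 7 · 31 = 1372 → 9604 → 297724.
Reducing modulo 53: 297724 = 5617·53 + 23, so 31^39 ≡ 23.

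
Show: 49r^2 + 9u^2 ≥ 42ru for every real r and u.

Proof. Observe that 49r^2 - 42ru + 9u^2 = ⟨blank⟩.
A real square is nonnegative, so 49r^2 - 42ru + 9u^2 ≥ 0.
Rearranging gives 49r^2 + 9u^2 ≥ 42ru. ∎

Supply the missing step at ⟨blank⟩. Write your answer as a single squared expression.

49r^2 - 42ru + 9u^2 is a perfect-square trinomial: the outer terms are (7r)^2 and (3u)^2, and the cross term is -2·7r·3u.
So 49r^2 - 42ru + 9u^2 = (7r - 3u)^2 ≥ 0.

(7r - 3u)^2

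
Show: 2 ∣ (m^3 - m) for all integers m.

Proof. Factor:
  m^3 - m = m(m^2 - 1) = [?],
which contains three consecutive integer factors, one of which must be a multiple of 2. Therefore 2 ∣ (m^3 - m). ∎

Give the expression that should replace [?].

m(m^2 - 1) = m(m - 1)(m + 1) = (m - 1)m(m + 1).
These three factors are consecutive integers, so their product is divisible by 2.

(m - 1)m(m + 1)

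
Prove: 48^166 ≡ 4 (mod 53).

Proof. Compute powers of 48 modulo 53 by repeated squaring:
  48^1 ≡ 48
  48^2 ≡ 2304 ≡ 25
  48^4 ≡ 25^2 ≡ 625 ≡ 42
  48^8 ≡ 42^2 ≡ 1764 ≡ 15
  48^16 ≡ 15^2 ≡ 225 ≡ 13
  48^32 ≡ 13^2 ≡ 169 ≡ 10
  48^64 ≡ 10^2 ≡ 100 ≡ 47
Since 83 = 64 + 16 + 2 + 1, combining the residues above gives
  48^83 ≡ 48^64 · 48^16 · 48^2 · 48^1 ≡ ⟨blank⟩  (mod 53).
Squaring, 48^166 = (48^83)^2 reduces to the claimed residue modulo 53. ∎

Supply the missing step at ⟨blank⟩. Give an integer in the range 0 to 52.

51

48^64 · 48^16 · 48^2 · 48^1 ≡ 47 · 13 · 25 · 48 = 733200.
733200 mod 53 = 51, so 48^83 ≡ 51 (mod 53).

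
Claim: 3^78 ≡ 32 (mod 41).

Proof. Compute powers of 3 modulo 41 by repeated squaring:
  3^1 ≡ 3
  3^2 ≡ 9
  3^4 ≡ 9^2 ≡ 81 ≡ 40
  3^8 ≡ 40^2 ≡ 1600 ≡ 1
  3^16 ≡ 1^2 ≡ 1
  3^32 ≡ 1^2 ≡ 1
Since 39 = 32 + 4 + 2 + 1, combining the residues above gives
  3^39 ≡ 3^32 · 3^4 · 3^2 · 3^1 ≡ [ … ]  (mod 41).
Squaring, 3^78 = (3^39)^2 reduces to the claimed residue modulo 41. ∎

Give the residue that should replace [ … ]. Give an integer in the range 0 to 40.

Multiply the listed residues: 1 · 40 · 9 · 3 = 40 → 360 → 1080.
Reducing modulo 41: 1080 = 26·41 + 14, so 3^39 ≡ 14.

14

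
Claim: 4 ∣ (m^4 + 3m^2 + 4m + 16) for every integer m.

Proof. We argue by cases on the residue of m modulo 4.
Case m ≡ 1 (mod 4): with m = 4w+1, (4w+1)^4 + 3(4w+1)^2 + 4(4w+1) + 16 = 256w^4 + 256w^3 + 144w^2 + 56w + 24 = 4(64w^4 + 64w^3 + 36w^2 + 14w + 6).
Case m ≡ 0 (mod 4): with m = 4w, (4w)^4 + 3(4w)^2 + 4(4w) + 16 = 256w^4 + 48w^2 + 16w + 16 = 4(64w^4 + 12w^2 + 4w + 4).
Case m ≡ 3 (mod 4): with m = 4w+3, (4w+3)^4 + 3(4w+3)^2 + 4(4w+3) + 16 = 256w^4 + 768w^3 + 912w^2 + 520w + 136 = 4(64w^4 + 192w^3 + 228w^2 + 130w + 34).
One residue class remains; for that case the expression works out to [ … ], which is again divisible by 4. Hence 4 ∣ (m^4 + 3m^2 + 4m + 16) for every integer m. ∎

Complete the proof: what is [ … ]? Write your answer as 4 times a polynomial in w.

Only m ≡ 2 (mod 4) is unaccounted for. Put m = 4w+2:
(4w+2)^4 + 3(4w+2)^2 + 4(4w+2) + 16 expands to 256w^4 + 512w^3 + 432w^2 + 192w + 52,
and factoring out 4 leaves 4(64w^4 + 128w^3 + 108w^2 + 48w + 13).

4(64w^4 + 128w^3 + 108w^2 + 48w + 13)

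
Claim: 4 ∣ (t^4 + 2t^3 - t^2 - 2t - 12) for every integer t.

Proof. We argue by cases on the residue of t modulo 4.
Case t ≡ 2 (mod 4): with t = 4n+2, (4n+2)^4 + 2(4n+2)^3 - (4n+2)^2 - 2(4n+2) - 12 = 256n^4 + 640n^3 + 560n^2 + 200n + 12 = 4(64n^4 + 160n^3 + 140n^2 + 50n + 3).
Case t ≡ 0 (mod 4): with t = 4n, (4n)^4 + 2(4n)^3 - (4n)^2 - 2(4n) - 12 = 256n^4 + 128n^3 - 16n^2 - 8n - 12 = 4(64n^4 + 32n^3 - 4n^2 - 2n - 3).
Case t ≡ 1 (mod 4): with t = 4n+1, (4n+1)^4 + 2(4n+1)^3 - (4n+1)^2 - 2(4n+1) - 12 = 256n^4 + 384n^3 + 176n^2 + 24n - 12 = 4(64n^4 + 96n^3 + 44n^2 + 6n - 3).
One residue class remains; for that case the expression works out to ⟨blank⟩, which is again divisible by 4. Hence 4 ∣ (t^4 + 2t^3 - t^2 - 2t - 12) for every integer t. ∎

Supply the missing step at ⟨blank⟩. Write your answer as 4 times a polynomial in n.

4(64n^4 + 224n^3 + 284n^2 + 154n + 27)

Only t ≡ 3 (mod 4) is unaccounted for. Put t = 4n+3:
(4n+3)^4 + 2(4n+3)^3 - (4n+3)^2 - 2(4n+3) - 12 expands to 256n^4 + 896n^3 + 1136n^2 + 616n + 108,
and factoring out 4 leaves 4(64n^4 + 224n^3 + 284n^2 + 154n + 27).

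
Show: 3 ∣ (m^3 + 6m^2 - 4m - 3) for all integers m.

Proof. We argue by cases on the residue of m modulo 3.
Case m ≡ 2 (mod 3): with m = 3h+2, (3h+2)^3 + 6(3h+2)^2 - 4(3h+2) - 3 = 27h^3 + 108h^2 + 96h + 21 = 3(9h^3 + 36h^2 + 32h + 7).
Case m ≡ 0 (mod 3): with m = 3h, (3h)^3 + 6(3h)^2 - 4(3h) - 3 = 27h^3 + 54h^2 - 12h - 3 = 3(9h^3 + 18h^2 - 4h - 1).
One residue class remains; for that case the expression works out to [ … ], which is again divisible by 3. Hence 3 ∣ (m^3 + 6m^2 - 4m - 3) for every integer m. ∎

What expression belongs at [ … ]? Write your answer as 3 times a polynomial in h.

3(9h^3 + 27h^2 + 11h)

The residues treated are {2, 0}, so the missing case is m ≡ 1 (mod 3); write m = 3h+1.
Then (3h+1)^3 + 6(3h+1)^2 - 4(3h+1) - 3 = 27h^3 + 81h^2 + 33h = 3(9h^3 + 27h^2 + 11h).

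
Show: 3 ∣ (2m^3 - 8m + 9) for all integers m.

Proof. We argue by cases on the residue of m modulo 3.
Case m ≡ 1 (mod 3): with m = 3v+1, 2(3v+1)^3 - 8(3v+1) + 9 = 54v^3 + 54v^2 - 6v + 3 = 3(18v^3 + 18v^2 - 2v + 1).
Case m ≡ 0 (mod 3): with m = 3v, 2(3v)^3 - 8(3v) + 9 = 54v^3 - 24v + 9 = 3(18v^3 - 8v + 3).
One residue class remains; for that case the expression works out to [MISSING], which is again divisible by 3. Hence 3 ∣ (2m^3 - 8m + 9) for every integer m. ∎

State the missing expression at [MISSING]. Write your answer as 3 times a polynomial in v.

3(18v^3 + 36v^2 + 16v + 3)

The residues treated are {1, 0}, so the missing case is m ≡ 2 (mod 3); write m = 3v+2.
Then 2(3v+2)^3 - 8(3v+2) + 9 = 54v^3 + 108v^2 + 48v + 9 = 3(18v^3 + 36v^2 + 16v + 3).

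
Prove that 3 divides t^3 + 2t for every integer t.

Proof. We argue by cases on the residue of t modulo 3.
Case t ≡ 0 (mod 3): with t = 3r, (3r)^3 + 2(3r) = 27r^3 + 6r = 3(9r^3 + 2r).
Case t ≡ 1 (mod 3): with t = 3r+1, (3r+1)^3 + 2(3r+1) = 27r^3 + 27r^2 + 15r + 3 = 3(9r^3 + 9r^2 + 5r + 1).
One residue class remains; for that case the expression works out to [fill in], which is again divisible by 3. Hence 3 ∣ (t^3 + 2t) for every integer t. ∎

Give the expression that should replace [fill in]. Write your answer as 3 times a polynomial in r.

3(9r^3 + 18r^2 + 14r + 4)

The residues treated are {0, 1}, so the missing case is t ≡ 2 (mod 3); write t = 3r+2.
Then (3r+2)^3 + 2(3r+2) = 27r^3 + 54r^2 + 42r + 12 = 3(9r^3 + 18r^2 + 14r + 4).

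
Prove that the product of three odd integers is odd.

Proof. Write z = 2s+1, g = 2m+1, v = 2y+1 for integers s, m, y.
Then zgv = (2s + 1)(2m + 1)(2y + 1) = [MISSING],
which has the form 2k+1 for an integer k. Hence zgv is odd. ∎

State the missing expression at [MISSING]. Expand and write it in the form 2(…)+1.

2(4msy + 2ms + 2my + m + 2sy + s + y) + 1

(2s + 1)(2m + 1)(2y + 1) = 8msy + 4ms + 4my + 2m + 4sy + 2s + 2y + 1
= 2(4msy + 2ms + 2my + m + 2sy + s + y) + 1.
Since 4msy + 2ms + 2my + m + 2sy + s + y is an integer, the product is of the form 2k+1 for an integer k.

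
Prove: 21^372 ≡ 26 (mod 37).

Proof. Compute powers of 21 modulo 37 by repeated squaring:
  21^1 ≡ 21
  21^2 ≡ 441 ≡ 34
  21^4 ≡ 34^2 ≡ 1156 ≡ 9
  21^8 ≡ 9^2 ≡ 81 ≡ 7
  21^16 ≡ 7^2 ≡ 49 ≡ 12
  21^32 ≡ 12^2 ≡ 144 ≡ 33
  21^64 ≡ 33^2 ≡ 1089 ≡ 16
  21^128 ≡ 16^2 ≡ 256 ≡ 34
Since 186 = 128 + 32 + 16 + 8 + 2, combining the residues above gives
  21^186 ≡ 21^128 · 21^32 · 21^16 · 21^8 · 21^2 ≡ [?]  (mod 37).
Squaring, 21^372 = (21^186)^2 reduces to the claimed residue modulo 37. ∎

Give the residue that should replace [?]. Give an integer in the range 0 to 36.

10

21^128 · 21^32 · 21^16 · 21^8 · 21^2 ≡ 34 · 33 · 12 · 7 · 34 = 3204432.
3204432 mod 37 = 10, so 21^186 ≡ 10 (mod 37).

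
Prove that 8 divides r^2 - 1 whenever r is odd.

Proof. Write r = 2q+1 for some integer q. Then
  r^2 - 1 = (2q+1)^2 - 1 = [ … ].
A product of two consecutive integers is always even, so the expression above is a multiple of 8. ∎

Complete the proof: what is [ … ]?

4q(q + 1)

(2q+1)^2 - 1 = 4q^2 + 4q + 1 - 1 = 4q^2 + 4q = 4q(q+1).
Since q and q+1 are consecutive, q(q+1) is even, and 4·(even) is a multiple of 8.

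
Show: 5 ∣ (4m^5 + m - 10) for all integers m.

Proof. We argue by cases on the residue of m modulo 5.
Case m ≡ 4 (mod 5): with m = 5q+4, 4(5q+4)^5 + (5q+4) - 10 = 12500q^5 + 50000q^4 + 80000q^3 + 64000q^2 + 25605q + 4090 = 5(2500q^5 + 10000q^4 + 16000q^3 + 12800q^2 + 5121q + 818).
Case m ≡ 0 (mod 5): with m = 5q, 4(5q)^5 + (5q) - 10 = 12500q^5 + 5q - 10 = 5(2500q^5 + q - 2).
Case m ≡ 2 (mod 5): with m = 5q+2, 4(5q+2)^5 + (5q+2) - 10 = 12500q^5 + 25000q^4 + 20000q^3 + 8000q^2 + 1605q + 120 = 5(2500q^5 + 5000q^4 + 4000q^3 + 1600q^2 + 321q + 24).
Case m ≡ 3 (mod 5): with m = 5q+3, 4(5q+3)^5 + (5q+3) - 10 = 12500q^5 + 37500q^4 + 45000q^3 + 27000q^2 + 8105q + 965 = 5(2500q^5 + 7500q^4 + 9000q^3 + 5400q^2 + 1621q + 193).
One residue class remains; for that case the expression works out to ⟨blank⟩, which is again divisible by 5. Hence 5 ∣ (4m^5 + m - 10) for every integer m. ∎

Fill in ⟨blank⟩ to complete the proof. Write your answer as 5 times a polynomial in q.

Only m ≡ 1 (mod 5) is unaccounted for. Put m = 5q+1:
4(5q+1)^5 + (5q+1) - 10 expands to 12500q^5 + 12500q^4 + 5000q^3 + 1000q^2 + 105q - 5,
and factoring out 5 leaves 5(2500q^5 + 2500q^4 + 1000q^3 + 200q^2 + 21q - 1).

5(2500q^5 + 2500q^4 + 1000q^3 + 200q^2 + 21q - 1)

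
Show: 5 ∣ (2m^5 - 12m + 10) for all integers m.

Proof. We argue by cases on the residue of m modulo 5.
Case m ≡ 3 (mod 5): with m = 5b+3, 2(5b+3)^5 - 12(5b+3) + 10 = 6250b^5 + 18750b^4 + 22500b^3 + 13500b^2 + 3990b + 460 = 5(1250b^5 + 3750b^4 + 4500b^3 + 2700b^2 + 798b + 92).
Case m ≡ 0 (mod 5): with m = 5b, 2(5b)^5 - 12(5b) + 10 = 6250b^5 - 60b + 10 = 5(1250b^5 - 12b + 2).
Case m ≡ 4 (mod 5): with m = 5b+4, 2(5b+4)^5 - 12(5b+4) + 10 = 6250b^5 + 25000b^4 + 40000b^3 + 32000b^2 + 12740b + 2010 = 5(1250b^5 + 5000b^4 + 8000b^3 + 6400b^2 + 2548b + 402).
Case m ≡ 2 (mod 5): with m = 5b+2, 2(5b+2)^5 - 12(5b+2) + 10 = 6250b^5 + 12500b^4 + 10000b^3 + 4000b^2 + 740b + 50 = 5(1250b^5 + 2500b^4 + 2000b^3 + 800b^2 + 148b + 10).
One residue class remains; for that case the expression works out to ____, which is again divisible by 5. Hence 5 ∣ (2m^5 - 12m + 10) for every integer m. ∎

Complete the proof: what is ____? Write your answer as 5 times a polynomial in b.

5(1250b^5 + 1250b^4 + 500b^3 + 100b^2 - 2b)

The residues treated are {3, 0, 4, 2}, so the missing case is m ≡ 1 (mod 5); write m = 5b+1.
Then 2(5b+1)^5 - 12(5b+1) + 10 = 6250b^5 + 6250b^4 + 2500b^3 + 500b^2 - 10b = 5(1250b^5 + 1250b^4 + 500b^3 + 100b^2 - 2b).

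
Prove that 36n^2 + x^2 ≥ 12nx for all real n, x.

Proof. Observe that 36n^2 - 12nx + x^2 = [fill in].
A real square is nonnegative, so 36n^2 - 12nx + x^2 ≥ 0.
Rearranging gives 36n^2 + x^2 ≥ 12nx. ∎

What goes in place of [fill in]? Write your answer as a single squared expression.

The leading and trailing coefficients are 6^2 and 1^2, and 12 = 2·6·1, so the trinomial is (6n - x)^2.
Hence 36n^2 - 12nx + x^2 ≥ 0.

(6n - x)^2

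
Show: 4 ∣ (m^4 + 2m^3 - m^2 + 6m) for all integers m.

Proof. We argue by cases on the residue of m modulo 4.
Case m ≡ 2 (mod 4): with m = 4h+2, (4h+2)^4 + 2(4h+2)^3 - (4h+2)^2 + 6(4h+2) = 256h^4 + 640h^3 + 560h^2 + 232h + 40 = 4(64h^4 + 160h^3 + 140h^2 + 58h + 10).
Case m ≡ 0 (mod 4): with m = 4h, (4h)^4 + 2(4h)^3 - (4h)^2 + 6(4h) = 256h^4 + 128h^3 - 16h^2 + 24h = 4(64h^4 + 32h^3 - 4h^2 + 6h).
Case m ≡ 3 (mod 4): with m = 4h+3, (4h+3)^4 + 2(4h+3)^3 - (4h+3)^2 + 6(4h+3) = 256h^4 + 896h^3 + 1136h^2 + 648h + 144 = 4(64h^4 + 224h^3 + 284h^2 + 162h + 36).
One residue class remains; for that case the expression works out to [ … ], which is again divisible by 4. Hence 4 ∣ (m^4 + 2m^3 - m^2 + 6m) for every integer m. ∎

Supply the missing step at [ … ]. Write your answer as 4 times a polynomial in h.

The residues treated are {2, 0, 3}, so the missing case is m ≡ 1 (mod 4); write m = 4h+1.
Then (4h+1)^4 + 2(4h+1)^3 - (4h+1)^2 + 6(4h+1) = 256h^4 + 384h^3 + 176h^2 + 56h + 8 = 4(64h^4 + 96h^3 + 44h^2 + 14h + 2).

4(64h^4 + 96h^3 + 44h^2 + 14h + 2)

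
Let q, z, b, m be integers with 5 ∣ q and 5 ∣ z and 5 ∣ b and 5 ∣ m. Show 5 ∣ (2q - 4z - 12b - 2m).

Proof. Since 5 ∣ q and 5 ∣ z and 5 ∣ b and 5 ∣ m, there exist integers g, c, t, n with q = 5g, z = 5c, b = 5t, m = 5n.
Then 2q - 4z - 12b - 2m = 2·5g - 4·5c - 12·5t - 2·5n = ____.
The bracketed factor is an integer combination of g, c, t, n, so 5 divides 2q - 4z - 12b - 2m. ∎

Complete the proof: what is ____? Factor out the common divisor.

Each term has a factor of 5: 2·5g - 4·5c - 12·5t - 2·5n = 5·(-4c + 2g - 2n - 12t).
Since -4c + 2g - 2n - 12t is an integer, 5 ∣ (2q - 4z - 12b - 2m).

5(-4c + 2g - 2n - 12t)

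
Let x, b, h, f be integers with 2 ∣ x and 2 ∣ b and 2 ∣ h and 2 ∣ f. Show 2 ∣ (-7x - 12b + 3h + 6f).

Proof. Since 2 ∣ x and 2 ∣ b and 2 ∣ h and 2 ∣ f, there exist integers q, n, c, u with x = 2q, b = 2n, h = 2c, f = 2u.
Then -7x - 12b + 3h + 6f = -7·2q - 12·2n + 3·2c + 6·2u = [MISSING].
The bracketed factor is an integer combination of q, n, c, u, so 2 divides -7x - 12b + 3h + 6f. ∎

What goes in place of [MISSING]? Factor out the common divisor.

Pull the common 2 out of every term: -7·2q - 12·2n + 3·2c + 6·2u = 2(3c - 12n - 7q + 6u).
3c - 12n - 7q + 6u is an integer, which exhibits the divisibility.

2(3c - 12n - 7q + 6u)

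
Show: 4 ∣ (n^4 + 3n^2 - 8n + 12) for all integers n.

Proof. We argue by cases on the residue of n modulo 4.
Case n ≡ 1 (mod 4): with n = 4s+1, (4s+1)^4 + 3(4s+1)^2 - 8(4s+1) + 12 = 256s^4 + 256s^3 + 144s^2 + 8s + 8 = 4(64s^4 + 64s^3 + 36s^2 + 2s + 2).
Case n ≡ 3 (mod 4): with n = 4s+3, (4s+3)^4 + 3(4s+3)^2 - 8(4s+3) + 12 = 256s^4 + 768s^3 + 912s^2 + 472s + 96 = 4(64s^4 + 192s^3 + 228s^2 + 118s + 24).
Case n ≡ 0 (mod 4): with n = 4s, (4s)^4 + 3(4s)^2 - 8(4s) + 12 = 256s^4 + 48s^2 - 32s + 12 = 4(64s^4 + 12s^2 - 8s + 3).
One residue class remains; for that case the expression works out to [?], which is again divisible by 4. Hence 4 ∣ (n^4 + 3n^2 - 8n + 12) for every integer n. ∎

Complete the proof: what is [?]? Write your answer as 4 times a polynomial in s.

The residues treated are {1, 3, 0}, so the missing case is n ≡ 2 (mod 4); write n = 4s+2.
Then (4s+2)^4 + 3(4s+2)^2 - 8(4s+2) + 12 = 256s^4 + 512s^3 + 432s^2 + 144s + 24 = 4(64s^4 + 128s^3 + 108s^2 + 36s + 6).

4(64s^4 + 128s^3 + 108s^2 + 36s + 6)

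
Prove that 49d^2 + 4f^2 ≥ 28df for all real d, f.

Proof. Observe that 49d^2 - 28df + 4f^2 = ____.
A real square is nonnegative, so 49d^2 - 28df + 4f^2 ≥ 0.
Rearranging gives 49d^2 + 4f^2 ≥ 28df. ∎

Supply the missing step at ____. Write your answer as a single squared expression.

49d^2 - 28df + 4f^2 is a perfect-square trinomial: the outer terms are (7d)^2 and (2f)^2, and the cross term is -2·7d·2f.
So 49d^2 - 28df + 4f^2 = (7d - 2f)^2 ≥ 0.

(7d - 2f)^2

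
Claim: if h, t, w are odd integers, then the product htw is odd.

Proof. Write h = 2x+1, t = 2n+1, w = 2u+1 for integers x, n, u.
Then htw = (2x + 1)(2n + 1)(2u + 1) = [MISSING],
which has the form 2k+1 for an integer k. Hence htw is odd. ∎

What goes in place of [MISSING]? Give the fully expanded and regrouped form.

2(4nux + 2nu + 2nx + n + 2ux + u + x) + 1

Expanding: (2x + 1)(2n + 1)(2u + 1) = 8nux + 4nu + 4nx + 2n + 4ux + 2u + 2x + 1.
Every term except the constant is even, so this is 2(4nux + 2nu + 2nx + n + 2ux + u + x) + 1,
and 4nux + 2nu + 2nx + n + 2ux + u + x ∈ ℤ gives the required form.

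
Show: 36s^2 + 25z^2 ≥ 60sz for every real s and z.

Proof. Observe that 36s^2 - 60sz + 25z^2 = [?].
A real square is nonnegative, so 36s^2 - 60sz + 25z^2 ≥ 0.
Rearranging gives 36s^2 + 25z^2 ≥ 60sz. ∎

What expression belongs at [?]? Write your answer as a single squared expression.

The leading and trailing coefficients are 6^2 and 5^2, and 60 = 2·6·5, so the trinomial is (6s - 5z)^2.
Hence 36s^2 - 60sz + 25z^2 ≥ 0.

(6s - 5z)^2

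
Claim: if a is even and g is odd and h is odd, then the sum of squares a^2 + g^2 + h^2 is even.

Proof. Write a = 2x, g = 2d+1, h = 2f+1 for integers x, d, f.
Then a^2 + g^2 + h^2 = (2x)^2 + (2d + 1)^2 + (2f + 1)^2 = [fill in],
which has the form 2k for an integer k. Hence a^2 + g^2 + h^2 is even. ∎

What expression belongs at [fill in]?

Expanding: (2x)^2 + (2d + 1)^2 + (2f + 1)^2 = 4d^2 + 4d + 4f^2 + 4f + 4x^2 + 2.
Every term is even; pulling out the factor of 2 gives 2(2d^2 + 2d + 2f^2 + 2f + 2x^2 + 1).

2(2d^2 + 2d + 2f^2 + 2f + 2x^2 + 1)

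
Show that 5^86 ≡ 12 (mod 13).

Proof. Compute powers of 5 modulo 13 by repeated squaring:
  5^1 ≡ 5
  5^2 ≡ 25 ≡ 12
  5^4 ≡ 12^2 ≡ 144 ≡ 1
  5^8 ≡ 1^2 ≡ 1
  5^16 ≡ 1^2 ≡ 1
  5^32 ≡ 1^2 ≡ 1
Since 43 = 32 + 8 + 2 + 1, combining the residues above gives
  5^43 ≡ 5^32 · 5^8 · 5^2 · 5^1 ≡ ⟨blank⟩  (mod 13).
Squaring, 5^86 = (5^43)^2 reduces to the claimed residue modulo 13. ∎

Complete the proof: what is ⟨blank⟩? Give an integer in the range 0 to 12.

8

5^32 · 5^8 · 5^2 · 5^1 ≡ 1 · 1 · 12 · 5 = 60.
60 mod 13 = 8, so 5^43 ≡ 8 (mod 13).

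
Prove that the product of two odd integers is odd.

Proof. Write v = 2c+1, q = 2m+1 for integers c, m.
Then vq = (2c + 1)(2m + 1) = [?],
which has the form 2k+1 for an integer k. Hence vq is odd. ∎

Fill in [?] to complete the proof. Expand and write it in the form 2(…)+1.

(2c + 1)(2m + 1) = 4cm + 2c + 2m + 1
= 2(2cm + c + m) + 1.
Since 2cm + c + m is an integer, the product is of the form 2k+1 for an integer k.

2(2cm + c + m) + 1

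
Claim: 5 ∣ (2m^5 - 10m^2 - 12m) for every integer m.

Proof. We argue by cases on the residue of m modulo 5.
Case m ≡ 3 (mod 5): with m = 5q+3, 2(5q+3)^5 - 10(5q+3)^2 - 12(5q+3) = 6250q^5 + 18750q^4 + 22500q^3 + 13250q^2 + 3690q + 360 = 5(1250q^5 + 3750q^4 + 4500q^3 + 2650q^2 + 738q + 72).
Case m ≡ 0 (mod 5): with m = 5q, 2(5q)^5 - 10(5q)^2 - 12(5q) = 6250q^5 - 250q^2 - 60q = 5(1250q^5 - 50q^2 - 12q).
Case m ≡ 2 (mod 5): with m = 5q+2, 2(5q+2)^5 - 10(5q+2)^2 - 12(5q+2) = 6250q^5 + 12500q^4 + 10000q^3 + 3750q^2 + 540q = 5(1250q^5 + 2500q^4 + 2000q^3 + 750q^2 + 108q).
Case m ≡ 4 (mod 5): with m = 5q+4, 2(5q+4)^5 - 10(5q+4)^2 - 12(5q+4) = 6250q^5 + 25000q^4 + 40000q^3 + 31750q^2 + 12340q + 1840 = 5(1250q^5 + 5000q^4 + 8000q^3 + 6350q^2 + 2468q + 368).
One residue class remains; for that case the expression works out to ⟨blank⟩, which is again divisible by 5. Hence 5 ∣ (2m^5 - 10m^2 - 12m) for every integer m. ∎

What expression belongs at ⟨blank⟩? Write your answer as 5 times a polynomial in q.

The residues treated are {3, 0, 2, 4}, so the missing case is m ≡ 1 (mod 5); write m = 5q+1.
Then 2(5q+1)^5 - 10(5q+1)^2 - 12(5q+1) = 6250q^5 + 6250q^4 + 2500q^3 + 250q^2 - 110q - 20 = 5(1250q^5 + 1250q^4 + 500q^3 + 50q^2 - 22q - 4).

5(1250q^5 + 1250q^4 + 500q^3 + 50q^2 - 22q - 4)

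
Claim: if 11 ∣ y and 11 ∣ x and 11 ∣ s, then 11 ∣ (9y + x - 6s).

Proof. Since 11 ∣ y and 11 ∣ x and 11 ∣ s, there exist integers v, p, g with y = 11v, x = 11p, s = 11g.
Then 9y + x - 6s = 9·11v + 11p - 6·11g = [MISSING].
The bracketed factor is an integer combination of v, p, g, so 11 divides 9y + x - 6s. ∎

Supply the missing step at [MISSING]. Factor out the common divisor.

11(-6g + p + 9v)

Each term has a factor of 11: 9·11v + 11p - 6·11g = 11·(-6g + p + 9v).
Since -6g + p + 9v is an integer, 11 ∣ (9y + x - 6s).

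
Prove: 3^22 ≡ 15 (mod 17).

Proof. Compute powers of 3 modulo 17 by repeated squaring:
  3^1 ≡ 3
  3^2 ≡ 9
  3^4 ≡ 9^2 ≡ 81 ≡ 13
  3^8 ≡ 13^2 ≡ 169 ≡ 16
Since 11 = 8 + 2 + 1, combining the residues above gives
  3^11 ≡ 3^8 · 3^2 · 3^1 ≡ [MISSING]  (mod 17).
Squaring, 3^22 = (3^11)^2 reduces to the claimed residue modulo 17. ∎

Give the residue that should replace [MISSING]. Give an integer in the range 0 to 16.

3^8 · 3^2 · 3^1 ≡ 16 · 9 · 3 = 432.
432 mod 17 = 7, so 3^11 ≡ 7 (mod 17).

7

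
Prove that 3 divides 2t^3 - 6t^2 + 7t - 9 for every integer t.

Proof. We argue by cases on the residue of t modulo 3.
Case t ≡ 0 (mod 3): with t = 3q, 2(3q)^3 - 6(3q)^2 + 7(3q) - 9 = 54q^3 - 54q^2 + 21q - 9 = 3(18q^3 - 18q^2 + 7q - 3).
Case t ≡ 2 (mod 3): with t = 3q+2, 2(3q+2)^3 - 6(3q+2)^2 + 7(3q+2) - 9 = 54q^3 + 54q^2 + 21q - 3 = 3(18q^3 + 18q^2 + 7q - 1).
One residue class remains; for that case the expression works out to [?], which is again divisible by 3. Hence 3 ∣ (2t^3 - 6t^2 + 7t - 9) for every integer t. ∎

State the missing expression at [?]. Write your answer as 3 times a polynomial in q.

Only t ≡ 1 (mod 3) is unaccounted for. Put t = 3q+1:
2(3q+1)^3 - 6(3q+1)^2 + 7(3q+1) - 9 expands to 54q^3 + 3q - 6,
and factoring out 3 leaves 3(18q^3 + q - 2).

3(18q^3 + q - 2)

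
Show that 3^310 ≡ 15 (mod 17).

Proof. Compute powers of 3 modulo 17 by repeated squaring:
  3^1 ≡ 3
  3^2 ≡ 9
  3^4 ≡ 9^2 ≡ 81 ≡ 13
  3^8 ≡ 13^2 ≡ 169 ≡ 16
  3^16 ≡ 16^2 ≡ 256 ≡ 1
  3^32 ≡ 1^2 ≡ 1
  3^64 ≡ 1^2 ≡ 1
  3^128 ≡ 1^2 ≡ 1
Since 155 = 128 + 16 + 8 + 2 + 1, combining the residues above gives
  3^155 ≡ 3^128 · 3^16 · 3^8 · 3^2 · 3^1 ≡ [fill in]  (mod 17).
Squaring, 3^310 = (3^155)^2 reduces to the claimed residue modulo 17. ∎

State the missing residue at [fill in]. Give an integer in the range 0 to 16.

7

Multiply the listed residues: 1 · 1 · 16 · 9 · 3 = 1 → 16 → 144 → 432.
Reducing modulo 17: 432 = 25·17 + 7, so 3^155 ≡ 7.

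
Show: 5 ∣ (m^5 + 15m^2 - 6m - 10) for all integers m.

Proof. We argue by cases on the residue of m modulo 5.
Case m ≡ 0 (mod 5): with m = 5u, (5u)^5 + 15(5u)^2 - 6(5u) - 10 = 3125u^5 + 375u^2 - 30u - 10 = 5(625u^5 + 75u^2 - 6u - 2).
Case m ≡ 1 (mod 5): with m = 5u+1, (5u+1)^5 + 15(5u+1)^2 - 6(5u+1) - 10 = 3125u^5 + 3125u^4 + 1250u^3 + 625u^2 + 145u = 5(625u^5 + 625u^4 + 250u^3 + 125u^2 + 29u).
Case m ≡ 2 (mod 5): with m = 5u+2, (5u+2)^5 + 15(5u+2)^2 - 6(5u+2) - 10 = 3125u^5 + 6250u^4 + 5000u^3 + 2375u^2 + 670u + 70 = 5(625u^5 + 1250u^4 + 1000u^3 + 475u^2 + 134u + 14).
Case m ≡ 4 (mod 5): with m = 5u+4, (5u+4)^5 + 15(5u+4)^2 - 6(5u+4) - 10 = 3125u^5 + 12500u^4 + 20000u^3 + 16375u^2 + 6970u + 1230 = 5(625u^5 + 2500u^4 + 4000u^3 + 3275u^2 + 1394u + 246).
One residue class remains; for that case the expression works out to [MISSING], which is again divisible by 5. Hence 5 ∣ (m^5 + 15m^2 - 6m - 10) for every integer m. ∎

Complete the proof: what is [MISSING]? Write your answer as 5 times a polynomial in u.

The residues treated are {0, 1, 2, 4}, so the missing case is m ≡ 3 (mod 5); write m = 5u+3.
Then (5u+3)^5 + 15(5u+3)^2 - 6(5u+3) - 10 = 3125u^5 + 9375u^4 + 11250u^3 + 7125u^2 + 2445u + 350 = 5(625u^5 + 1875u^4 + 2250u^3 + 1425u^2 + 489u + 70).

5(625u^5 + 1875u^4 + 2250u^3 + 1425u^2 + 489u + 70)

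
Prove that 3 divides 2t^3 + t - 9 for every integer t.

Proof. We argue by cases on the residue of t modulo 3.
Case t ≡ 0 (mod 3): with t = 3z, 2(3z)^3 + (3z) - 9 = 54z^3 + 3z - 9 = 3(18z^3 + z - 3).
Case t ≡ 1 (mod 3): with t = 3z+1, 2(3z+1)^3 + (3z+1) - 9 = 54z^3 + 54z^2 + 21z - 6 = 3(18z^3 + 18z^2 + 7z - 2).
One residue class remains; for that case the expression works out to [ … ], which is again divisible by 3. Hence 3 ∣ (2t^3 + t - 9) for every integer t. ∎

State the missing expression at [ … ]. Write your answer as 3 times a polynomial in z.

3(18z^3 + 36z^2 + 25z + 3)

The residues treated are {0, 1}, so the missing case is t ≡ 2 (mod 3); write t = 3z+2.
Then 2(3z+2)^3 + (3z+2) - 9 = 54z^3 + 108z^2 + 75z + 9 = 3(18z^3 + 36z^2 + 25z + 3).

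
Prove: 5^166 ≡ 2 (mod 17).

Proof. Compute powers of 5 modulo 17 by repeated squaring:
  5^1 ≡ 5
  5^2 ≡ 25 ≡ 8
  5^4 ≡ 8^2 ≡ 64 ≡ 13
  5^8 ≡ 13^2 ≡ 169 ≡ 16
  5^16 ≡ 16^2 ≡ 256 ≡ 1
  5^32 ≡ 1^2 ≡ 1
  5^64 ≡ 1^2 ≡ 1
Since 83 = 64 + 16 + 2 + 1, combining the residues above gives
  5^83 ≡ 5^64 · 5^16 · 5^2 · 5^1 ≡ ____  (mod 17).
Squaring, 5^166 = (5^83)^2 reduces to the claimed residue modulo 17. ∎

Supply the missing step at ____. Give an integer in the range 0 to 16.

Multiply the listed residues: 1 · 1 · 8 · 5 = 1 → 8 → 40.
Reducing modulo 17: 40 = 2·17 + 6, so 5^83 ≡ 6.

6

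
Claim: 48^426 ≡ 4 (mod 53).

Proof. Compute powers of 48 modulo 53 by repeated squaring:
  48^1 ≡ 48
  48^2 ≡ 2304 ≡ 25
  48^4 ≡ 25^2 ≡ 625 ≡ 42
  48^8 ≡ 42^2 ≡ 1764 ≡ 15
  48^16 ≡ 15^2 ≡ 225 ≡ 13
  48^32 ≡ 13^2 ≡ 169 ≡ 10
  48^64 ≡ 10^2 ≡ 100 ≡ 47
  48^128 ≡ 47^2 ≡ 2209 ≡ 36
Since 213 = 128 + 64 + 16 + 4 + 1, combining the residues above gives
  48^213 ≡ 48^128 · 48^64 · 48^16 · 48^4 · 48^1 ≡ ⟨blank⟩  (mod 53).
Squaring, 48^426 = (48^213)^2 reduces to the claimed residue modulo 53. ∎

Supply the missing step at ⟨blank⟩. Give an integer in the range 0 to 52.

Multiply the listed residues: 36 · 47 · 13 · 42 · 48 = 1692 → 21996 → 923832 → 44343936.
Reducing modulo 53: 44343936 = 836678·53 + 2, so 48^213 ≡ 2.

2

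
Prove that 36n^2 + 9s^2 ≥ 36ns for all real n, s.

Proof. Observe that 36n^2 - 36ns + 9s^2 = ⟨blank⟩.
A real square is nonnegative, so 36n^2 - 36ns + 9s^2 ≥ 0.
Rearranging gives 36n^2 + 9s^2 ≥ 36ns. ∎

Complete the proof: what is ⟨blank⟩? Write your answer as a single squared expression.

(6n - 3s)^2

36n^2 - 36ns + 9s^2 is a perfect-square trinomial: the outer terms are (6n)^2 and (3s)^2, and the cross term is -2·6n·3s.
So 36n^2 - 36ns + 9s^2 = (6n - 3s)^2 ≥ 0.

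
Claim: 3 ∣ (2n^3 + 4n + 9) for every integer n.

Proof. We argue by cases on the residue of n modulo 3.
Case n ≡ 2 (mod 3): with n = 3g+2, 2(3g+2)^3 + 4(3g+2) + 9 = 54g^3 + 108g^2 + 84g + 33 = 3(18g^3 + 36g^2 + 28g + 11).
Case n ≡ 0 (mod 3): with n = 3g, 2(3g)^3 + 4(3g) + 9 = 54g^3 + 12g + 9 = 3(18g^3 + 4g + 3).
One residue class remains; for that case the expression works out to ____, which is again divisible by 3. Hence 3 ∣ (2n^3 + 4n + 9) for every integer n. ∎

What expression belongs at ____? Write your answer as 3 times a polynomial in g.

The residues treated are {2, 0}, so the missing case is n ≡ 1 (mod 3); write n = 3g+1.
Then 2(3g+1)^3 + 4(3g+1) + 9 = 54g^3 + 54g^2 + 30g + 15 = 3(18g^3 + 18g^2 + 10g + 5).

3(18g^3 + 18g^2 + 10g + 5)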